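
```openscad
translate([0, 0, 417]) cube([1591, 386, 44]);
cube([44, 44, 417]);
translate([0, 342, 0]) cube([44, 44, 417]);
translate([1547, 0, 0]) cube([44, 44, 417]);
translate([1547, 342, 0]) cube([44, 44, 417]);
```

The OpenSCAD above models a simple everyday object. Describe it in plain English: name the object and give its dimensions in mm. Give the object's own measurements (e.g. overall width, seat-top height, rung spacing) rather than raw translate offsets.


A long wooden bench with a 1591 mm (x) × 386 mm (y) seat, 44 mm thick, its top surface 461 mm above the floor. Four 44 mm square legs at the seat corners, flush with the edges, run from z = 0 to the seat underside.


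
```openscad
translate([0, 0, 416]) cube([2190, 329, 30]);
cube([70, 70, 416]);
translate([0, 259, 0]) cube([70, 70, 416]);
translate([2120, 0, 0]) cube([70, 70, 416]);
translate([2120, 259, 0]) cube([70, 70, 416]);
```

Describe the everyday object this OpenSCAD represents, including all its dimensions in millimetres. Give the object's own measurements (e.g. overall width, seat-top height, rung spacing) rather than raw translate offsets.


A long wooden bench with a 2190 mm (x) × 329 mm (y) seat, 30 mm thick, its top surface 446 mm above the floor. Four 70 mm square legs at the seat corners, flush with the edges, run from z = 0 to the seat underside.


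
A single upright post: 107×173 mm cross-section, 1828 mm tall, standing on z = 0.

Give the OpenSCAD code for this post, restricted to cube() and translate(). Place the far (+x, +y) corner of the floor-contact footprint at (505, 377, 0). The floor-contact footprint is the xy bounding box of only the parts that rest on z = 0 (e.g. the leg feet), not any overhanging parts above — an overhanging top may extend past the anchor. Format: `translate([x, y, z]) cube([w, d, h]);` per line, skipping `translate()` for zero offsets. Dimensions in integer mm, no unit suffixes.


translate([398, 204, 0]) cube([107, 173, 1828]);


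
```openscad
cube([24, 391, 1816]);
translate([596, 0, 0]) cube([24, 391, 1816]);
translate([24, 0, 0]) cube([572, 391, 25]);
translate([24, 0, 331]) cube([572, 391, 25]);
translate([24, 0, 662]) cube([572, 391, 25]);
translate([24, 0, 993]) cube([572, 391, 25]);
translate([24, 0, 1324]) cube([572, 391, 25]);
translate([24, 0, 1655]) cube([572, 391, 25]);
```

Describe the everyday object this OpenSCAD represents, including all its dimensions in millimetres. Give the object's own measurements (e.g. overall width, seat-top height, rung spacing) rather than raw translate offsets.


An open bookshelf. Two side panels, each 24 mm thick, 391 mm deep and 1816 mm tall, stand 620 mm apart (outside-to-outside). Between them sit 6 shelves, each 25 mm thick and 391 mm deep, spanning the full gap between the sides. The bottom shelf rests on the floor (its underside at z = 0) and the clear gap between one shelf's top and the next shelf's underside is 306 mm.


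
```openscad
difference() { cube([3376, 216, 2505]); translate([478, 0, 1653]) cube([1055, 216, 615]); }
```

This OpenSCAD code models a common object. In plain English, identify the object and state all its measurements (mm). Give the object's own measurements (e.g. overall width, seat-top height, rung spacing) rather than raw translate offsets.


A wall 3376 mm long (x), 216 mm thick (y), 2505 mm tall, with a rectangular window opening cut through it. The opening is 1055 mm wide and 615 mm tall; its sill is at z = 1653 mm and its near (−x) edge is 478 mm from the wall's −x end. The opening passes through the full wall thickness.


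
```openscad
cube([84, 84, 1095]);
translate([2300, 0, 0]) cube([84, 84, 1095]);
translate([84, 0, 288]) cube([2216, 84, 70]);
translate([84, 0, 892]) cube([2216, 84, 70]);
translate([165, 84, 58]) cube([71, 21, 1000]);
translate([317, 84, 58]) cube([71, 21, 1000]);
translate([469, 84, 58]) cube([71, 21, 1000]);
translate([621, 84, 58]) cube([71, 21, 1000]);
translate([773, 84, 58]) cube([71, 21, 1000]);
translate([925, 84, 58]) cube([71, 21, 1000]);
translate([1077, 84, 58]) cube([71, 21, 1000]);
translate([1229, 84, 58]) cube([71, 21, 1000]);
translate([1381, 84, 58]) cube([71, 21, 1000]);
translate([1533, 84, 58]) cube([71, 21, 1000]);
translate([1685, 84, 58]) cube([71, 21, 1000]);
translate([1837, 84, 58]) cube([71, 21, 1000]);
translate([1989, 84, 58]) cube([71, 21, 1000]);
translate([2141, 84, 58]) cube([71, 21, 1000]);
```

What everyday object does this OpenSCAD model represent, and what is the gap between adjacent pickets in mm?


A fence section. The picket gap is 81 mm.

Two posts, two rails, 14 pickets — a fence section. Span 2216 mm holds 14 pickets of 71 mm with 15 equal gaps: ⌊(2216 − 14·71) / 15⌋ = 81 mm.


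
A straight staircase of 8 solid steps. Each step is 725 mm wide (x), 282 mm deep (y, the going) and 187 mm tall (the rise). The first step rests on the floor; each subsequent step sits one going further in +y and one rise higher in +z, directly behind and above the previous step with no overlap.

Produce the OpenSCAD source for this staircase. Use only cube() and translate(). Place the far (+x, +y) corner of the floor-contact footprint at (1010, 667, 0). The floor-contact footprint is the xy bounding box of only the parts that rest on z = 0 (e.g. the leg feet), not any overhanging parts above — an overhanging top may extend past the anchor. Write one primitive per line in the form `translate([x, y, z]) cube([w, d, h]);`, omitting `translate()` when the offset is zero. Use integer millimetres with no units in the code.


translate([285, 385, 0]) cube([725, 282, 187]);
translate([285, 667, 187]) cube([725, 282, 187]);
translate([285, 949, 374]) cube([725, 282, 187]);
translate([285, 1231, 561]) cube([725, 282, 187]);
translate([285, 1513, 748]) cube([725, 282, 187]);
translate([285, 1795, 935]) cube([725, 282, 187]);
translate([285, 2077, 1122]) cube([725, 282, 187]);
translate([285, 2359, 1309]) cube([725, 282, 187]);


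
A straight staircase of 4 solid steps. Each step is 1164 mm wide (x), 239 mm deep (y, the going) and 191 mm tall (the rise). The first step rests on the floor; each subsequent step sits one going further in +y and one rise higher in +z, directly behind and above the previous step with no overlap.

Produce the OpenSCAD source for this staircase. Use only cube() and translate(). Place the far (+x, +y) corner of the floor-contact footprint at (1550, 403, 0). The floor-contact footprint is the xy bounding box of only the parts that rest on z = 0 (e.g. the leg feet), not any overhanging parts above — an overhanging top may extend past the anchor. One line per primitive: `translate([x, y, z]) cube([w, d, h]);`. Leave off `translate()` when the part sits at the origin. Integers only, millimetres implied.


translate([386, 164, 0]) cube([1164, 239, 191]);
translate([386, 403, 191]) cube([1164, 239, 191]);
translate([386, 642, 382]) cube([1164, 239, 191]);
translate([386, 881, 573]) cube([1164, 239, 191]);


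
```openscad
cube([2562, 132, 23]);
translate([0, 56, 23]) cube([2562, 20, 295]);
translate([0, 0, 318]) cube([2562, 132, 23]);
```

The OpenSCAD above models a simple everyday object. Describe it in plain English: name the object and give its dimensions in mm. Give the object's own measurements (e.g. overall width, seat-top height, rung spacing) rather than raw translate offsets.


An I-beam lying along x, 2562 mm long. Overall section height 341 mm. Two flanges 132 mm wide (y) and 23 mm thick, one on the floor and one at the top; a web 20 mm thick runs between them, centred on the flange width.


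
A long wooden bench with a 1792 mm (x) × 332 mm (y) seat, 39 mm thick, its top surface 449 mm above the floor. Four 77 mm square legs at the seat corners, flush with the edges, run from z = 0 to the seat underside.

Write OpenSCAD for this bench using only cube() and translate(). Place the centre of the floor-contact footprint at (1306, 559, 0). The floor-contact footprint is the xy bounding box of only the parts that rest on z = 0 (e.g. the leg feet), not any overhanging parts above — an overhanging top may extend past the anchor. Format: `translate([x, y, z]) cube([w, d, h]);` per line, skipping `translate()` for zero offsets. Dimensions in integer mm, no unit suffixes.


// leg_h = 449 − 39 = 410
translate([410, 393, 410]) cube([1792, 332, 39]);
translate([410, 393, 0]) cube([77, 77, 410]);
translate([410, 648, 0]) cube([77, 77, 410]);
translate([2125, 393, 0]) cube([77, 77, 410]);
translate([2125, 648, 0]) cube([77, 77, 410]);


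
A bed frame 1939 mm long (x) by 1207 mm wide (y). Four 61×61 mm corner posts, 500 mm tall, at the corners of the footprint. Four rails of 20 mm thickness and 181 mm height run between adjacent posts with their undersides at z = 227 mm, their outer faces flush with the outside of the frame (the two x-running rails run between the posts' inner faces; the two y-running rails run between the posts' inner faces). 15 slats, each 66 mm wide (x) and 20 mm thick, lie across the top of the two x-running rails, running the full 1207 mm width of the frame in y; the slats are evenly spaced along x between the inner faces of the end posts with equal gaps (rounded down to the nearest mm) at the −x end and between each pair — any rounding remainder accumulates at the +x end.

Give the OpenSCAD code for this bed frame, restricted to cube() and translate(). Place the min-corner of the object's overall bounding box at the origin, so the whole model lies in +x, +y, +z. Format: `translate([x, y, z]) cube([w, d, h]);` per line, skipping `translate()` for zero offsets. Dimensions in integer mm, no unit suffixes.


cube([61, 61, 500]);
translate([0, 1146, 0]) cube([61, 61, 500]);
translate([1878, 0, 0]) cube([61, 61, 500]);
translate([1878, 1146, 0]) cube([61, 61, 500]);
translate([61, 0, 227]) cube([1817, 20, 181]);
translate([61, 1187, 227]) cube([1817, 20, 181]);
translate([0, 61, 227]) cube([20, 1085, 181]);
translate([1919, 61, 227]) cube([20, 1085, 181]);
translate([112, 0, 408]) cube([66, 1207, 20]);
translate([229, 0, 408]) cube([66, 1207, 20]);
translate([346, 0, 408]) cube([66, 1207, 20]);
translate([463, 0, 408]) cube([66, 1207, 20]);
translate([580, 0, 408]) cube([66, 1207, 20]);
translate([697, 0, 408]) cube([66, 1207, 20]);
translate([814, 0, 408]) cube([66, 1207, 20]);
translate([931, 0, 408]) cube([66, 1207, 20]);
translate([1048, 0, 408]) cube([66, 1207, 20]);
translate([1165, 0, 408]) cube([66, 1207, 20]);
translate([1282, 0, 408]) cube([66, 1207, 20]);
translate([1399, 0, 408]) cube([66, 1207, 20]);
translate([1516, 0, 408]) cube([66, 1207, 20]);
translate([1633, 0, 408]) cube([66, 1207, 20]);
translate([1750, 0, 408]) cube([66, 1207, 20]);


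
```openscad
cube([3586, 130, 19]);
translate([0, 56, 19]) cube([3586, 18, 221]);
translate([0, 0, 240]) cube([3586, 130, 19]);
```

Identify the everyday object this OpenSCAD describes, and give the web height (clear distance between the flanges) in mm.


An I-beam. The web height is 221 mm.

Two wide flanges with a thin centred web — an I-beam. Overall 259 mm minus two 19 mm flanges gives a web of 259 − 2·19 = 221 mm.


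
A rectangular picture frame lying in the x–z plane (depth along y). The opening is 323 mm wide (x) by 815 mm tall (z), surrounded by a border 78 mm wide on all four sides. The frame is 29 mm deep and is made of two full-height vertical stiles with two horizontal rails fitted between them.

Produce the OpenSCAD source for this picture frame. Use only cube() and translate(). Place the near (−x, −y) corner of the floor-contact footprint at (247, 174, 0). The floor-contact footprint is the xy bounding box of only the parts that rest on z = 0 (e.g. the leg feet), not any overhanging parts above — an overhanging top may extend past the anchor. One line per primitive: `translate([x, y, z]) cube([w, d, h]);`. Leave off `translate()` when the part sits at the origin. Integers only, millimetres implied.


translate([247, 174, 0]) cube([78, 29, 971]);
translate([648, 174, 0]) cube([78, 29, 971]);
translate([325, 174, 0]) cube([323, 29, 78]);
translate([325, 174, 893]) cube([323, 29, 78]);


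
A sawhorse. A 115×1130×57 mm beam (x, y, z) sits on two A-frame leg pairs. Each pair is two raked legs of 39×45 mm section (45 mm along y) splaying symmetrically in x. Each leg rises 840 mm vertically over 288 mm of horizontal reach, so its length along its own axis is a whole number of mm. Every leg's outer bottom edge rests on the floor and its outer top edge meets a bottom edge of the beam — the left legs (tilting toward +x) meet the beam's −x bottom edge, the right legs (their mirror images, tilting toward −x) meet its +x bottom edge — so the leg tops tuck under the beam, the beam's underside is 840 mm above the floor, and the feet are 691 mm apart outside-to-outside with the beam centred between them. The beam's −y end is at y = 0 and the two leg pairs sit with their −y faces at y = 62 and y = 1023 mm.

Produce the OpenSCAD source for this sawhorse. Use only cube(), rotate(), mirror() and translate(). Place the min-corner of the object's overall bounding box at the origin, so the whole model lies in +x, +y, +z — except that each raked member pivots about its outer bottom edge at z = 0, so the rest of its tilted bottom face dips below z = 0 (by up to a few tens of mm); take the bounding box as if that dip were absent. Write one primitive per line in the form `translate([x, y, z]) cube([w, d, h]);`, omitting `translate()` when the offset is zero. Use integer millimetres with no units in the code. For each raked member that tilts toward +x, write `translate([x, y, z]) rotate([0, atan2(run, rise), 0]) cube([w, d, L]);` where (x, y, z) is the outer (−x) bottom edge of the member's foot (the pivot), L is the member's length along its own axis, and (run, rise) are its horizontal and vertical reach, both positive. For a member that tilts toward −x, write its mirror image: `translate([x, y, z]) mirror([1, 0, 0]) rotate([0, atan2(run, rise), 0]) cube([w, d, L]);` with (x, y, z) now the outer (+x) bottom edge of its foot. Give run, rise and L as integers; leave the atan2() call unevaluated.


// leg length = √(288² + 840²) = 888
// right-leg outer foot x = 2·288 + 115 = 691
// beam min-corner = (288, 0, 840)
translate([288, 0, 840]) cube([115, 1130, 57]);
translate([0, 62, 0]) rotate([0, atan2(288, 840), 0]) cube([39, 45, 888]);
translate([691, 62, 0]) mirror([1, 0, 0]) rotate([0, atan2(288, 840), 0]) cube([39, 45, 888]);
translate([0, 1023, 0]) rotate([0, atan2(288, 840), 0]) cube([39, 45, 888]);
translate([691, 1023, 0]) mirror([1, 0, 0]) rotate([0, atan2(288, 840), 0]) cube([39, 45, 888]);


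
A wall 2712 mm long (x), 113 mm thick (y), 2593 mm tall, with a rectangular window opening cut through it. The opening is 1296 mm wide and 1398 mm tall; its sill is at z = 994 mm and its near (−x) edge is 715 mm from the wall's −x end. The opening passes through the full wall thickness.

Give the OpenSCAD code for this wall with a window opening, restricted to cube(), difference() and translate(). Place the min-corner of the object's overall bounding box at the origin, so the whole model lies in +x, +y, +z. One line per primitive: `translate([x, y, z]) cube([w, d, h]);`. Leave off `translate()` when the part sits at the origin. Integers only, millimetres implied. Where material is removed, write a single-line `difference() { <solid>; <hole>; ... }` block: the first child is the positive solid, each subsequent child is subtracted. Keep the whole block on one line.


difference() { cube([2712, 113, 2593]); translate([715, 0, 994]) cube([1296, 113, 1398]); }


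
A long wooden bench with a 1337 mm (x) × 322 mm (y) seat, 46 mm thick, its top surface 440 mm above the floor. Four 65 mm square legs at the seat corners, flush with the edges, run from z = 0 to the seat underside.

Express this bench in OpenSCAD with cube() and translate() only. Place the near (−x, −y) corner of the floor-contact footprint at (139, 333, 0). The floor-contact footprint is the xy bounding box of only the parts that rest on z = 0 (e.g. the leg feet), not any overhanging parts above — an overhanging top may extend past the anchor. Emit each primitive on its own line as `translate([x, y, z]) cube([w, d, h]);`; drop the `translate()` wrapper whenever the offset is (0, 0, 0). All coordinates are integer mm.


translate([139, 333, 394]) cube([1337, 322, 46]);
translate([139, 333, 0]) cube([65, 65, 394]);
translate([139, 590, 0]) cube([65, 65, 394]);
translate([1411, 333, 0]) cube([65, 65, 394]);
translate([1411, 590, 0]) cube([65, 65, 394]);


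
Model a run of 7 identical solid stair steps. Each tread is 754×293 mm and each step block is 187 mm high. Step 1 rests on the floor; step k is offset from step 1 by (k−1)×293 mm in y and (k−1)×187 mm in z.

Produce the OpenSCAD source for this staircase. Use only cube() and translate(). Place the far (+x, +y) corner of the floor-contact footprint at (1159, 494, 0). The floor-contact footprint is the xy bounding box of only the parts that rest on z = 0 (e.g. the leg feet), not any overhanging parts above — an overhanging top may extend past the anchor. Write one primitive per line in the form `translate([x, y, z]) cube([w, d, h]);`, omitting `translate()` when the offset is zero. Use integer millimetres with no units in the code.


translate([405, 201, 0]) cube([754, 293, 187]);
translate([405, 494, 187]) cube([754, 293, 187]);
translate([405, 787, 374]) cube([754, 293, 187]);
translate([405, 1080, 561]) cube([754, 293, 187]);
translate([405, 1373, 748]) cube([754, 293, 187]);
translate([405, 1666, 935]) cube([754, 293, 187]);
translate([405, 1959, 1122]) cube([754, 293, 187]);


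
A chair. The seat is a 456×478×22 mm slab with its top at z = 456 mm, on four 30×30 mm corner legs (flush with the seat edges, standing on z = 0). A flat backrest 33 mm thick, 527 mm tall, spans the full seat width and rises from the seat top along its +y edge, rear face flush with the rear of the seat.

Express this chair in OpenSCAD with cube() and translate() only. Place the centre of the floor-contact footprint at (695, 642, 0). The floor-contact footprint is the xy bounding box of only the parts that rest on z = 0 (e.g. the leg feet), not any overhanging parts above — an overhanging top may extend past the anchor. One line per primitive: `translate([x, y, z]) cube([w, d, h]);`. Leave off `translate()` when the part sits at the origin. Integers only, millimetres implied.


translate([467, 403, 434]) cube([456, 478, 22]);
translate([467, 403, 0]) cube([30, 30, 434]);
translate([893, 403, 0]) cube([30, 30, 434]);
translate([467, 851, 0]) cube([30, 30, 434]);
translate([893, 851, 0]) cube([30, 30, 434]);
translate([467, 848, 456]) cube([456, 33, 527]);


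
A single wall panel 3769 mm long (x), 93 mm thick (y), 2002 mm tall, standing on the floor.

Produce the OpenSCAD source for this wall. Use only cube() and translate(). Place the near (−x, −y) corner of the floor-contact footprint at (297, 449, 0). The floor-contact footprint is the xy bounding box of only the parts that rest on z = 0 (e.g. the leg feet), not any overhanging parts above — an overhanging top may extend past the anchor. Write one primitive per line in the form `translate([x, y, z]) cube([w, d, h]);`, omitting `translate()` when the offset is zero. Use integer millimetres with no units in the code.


translate([297, 449, 0]) cube([3769, 93, 2002]);


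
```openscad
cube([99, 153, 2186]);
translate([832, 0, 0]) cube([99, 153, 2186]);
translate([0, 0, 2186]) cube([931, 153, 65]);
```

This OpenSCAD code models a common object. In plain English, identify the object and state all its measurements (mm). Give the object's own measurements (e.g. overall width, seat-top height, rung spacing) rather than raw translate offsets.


A door frame. The clear opening is 733 mm wide and 2186 mm high. Two 99 mm wide jambs, 153 mm deep, stand either side of the opening from the floor to the top of the opening. A 65 mm thick head sits across the top of both jambs, spanning the full outside width of the frame.


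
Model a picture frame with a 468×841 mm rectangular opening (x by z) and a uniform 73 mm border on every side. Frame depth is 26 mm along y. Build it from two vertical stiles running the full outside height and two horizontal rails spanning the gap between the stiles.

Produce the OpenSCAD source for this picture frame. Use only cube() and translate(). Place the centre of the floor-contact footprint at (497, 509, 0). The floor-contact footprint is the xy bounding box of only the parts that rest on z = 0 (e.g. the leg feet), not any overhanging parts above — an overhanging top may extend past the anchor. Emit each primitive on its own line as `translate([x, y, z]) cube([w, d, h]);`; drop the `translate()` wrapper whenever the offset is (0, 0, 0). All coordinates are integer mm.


translate([190, 496, 0]) cube([73, 26, 987]);
translate([731, 496, 0]) cube([73, 26, 987]);
translate([263, 496, 0]) cube([468, 26, 73]);
translate([263, 496, 914]) cube([468, 26, 73]);


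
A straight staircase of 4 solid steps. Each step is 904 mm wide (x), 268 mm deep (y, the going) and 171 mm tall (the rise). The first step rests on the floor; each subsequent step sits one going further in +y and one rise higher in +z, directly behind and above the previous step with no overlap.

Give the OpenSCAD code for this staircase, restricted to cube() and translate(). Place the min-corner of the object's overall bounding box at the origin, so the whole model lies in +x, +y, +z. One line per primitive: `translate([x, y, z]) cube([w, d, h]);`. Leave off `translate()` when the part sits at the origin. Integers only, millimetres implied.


cube([904, 268, 171]);
translate([0, 268, 171]) cube([904, 268, 171]);
translate([0, 536, 342]) cube([904, 268, 171]);
translate([0, 804, 513]) cube([904, 268, 171]);


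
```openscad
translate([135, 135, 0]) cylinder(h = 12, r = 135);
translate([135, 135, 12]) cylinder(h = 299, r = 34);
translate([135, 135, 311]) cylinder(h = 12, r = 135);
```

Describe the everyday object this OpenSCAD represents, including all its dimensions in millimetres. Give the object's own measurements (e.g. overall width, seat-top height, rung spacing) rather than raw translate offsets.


A spool: two coaxial disc flanges of radius 135 mm and thickness 12 mm, joined by a core cylinder of radius 34 mm and height 299 mm. The lower flange rests on z = 0 and the three cylinders share a vertical axis.


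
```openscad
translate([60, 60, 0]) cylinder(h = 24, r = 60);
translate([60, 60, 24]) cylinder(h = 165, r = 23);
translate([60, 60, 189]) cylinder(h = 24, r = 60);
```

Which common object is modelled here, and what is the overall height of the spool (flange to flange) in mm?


A spool. The overall height is 213 mm.

Three coaxial cylinders, large–small–large — a spool. Two 24 mm flanges and a 165 mm core give 24 + 165 + 24 = 213 mm.


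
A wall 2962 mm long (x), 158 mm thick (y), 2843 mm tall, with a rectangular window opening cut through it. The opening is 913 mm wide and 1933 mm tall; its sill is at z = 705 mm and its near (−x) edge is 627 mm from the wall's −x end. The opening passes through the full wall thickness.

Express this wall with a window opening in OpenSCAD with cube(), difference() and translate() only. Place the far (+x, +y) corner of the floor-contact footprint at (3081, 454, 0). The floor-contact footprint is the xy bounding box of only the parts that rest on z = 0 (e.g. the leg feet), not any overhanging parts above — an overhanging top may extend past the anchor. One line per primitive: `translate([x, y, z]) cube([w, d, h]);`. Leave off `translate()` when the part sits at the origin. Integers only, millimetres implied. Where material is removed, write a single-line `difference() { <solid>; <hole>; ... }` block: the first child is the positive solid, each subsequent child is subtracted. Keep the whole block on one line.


difference() { translate([119, 296, 0]) cube([2962, 158, 2843]); translate([746, 296, 705]) cube([913, 158, 1933]); }


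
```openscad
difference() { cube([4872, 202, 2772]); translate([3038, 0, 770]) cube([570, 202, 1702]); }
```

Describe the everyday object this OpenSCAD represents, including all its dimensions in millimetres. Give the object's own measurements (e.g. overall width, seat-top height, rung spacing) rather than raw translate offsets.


A wall 4872 mm long (x), 202 mm thick (y), 2772 mm tall, with a rectangular window opening cut through it. The opening is 570 mm wide and 1702 mm tall; its sill is at z = 770 mm and its near (−x) edge is 3038 mm from the wall's −x end. The opening passes through the full wall thickness.


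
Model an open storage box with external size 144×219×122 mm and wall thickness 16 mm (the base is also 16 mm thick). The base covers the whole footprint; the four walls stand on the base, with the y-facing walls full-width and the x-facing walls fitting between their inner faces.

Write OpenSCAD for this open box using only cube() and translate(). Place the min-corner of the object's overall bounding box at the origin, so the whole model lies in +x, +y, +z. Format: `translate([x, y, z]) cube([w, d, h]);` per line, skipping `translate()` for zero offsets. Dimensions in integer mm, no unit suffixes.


cube([144, 219, 16]);
translate([0, 0, 16]) cube([144, 16, 106]);
translate([0, 203, 16]) cube([144, 16, 106]);
translate([0, 16, 16]) cube([16, 187, 106]);
translate([128, 16, 16]) cube([16, 187, 106]);


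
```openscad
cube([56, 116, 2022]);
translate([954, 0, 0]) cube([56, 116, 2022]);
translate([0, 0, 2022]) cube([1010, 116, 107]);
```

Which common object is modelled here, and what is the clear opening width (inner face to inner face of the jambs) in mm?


A door frame. The clear opening width is 898 mm.

Two 2022 mm tall posts with a header on top — a door frame. The left jamb is 56 mm wide at x = 0; the right jamb starts at x = 954. The clear opening is 954 − 56 = 898 mm.


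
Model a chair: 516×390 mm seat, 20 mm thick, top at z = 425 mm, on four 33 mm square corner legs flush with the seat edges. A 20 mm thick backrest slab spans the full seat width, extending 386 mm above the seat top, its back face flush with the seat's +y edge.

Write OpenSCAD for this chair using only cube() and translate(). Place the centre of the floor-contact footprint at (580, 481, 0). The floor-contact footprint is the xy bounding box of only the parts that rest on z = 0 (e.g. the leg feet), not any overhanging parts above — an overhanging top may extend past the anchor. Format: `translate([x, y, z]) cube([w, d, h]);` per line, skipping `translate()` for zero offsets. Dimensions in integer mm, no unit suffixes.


translate([322, 286, 405]) cube([516, 390, 20]);
translate([322, 286, 0]) cube([33, 33, 405]);
translate([805, 286, 0]) cube([33, 33, 405]);
translate([322, 643, 0]) cube([33, 33, 405]);
translate([805, 643, 0]) cube([33, 33, 405]);
translate([322, 656, 425]) cube([516, 20, 386]);


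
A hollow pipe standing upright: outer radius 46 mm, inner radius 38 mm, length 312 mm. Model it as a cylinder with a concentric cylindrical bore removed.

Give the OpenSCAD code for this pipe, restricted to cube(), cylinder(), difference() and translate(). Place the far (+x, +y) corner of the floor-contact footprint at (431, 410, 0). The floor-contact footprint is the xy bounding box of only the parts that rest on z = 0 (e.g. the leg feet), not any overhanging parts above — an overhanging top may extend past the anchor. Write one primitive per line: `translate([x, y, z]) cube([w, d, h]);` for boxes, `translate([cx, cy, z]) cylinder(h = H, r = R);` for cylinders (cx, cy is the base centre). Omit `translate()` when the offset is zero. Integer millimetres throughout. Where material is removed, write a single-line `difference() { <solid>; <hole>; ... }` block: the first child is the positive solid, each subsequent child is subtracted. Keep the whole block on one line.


difference() { translate([385, 364, 0]) cylinder(h = 312, r = 46); translate([385, 364, 0]) cylinder(h = 312, r = 38); }


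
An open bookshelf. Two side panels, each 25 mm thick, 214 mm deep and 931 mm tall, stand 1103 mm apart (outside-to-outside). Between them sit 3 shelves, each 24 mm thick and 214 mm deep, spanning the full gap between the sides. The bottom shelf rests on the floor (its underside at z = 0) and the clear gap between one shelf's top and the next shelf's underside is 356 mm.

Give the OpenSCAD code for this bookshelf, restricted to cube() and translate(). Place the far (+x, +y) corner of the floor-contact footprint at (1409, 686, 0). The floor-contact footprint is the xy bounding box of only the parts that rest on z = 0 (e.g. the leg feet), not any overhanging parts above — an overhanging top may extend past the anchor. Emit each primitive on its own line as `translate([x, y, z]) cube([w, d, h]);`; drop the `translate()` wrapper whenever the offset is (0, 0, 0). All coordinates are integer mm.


translate([306, 472, 0]) cube([25, 214, 931]);
translate([1384, 472, 0]) cube([25, 214, 931]);
translate([331, 472, 0]) cube([1053, 214, 24]);
translate([331, 472, 380]) cube([1053, 214, 24]);
translate([331, 472, 760]) cube([1053, 214, 24]);


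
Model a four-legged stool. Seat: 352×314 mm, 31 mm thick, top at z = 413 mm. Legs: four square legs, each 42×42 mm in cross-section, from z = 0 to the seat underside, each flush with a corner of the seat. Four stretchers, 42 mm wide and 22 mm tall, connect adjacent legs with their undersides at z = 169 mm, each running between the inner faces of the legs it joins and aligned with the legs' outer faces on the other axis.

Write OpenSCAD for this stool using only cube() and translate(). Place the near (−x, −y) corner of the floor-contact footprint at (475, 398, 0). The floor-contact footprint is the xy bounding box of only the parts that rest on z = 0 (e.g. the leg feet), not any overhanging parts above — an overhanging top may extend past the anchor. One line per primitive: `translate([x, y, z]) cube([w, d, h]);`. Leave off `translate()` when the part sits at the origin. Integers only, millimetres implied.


// leg_h = 413 - 31 = 382
// stretcher span = 352 - 2*42 = 268
translate([475, 398, 382]) cube([352, 314, 31]);
translate([475, 398, 0]) cube([42, 42, 382]);
translate([785, 398, 0]) cube([42, 42, 382]);
translate([475, 670, 0]) cube([42, 42, 382]);
translate([785, 670, 0]) cube([42, 42, 382]);
translate([517, 398, 169]) cube([268, 42, 22]);
translate([517, 670, 169]) cube([268, 42, 22]);
translate([475, 440, 169]) cube([42, 230, 22]);
translate([785, 440, 169]) cube([42, 230, 22]);


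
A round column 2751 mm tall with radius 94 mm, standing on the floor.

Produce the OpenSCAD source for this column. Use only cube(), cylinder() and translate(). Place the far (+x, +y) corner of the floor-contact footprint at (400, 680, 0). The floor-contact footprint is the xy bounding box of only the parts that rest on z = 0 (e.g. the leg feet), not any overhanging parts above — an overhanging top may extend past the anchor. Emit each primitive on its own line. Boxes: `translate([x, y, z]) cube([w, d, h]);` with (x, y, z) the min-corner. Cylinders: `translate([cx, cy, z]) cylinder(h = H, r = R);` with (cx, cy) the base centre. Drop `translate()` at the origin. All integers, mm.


translate([306, 586, 0]) cylinder(h = 2751, r = 94);


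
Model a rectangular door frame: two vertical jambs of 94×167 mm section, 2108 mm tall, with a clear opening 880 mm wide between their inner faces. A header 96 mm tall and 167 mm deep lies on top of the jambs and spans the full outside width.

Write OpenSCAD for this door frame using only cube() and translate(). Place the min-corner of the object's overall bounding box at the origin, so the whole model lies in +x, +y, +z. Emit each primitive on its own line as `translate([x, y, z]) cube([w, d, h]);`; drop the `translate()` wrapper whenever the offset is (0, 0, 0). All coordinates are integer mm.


cube([94, 167, 2108]);
translate([974, 0, 0]) cube([94, 167, 2108]);
translate([0, 0, 2108]) cube([1068, 167, 96]);


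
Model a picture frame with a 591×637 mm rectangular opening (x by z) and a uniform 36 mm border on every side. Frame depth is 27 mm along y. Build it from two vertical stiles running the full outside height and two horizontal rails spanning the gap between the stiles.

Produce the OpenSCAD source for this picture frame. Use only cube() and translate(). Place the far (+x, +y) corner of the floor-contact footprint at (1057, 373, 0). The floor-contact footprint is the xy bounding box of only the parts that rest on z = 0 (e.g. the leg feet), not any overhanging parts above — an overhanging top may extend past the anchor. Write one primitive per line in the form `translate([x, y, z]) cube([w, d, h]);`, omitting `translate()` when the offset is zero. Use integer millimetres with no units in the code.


translate([394, 346, 0]) cube([36, 27, 709]);
translate([1021, 346, 0]) cube([36, 27, 709]);
translate([430, 346, 0]) cube([591, 27, 36]);
translate([430, 346, 673]) cube([591, 27, 36]);


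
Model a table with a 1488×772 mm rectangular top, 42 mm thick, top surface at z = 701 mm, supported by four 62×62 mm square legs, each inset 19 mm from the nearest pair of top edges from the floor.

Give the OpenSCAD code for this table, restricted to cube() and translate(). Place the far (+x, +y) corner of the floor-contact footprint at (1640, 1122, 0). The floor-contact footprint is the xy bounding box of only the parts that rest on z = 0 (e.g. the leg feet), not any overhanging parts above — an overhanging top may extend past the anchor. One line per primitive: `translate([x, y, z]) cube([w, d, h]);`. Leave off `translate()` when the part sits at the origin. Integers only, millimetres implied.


// leg_h = 701 - 42 = 659
translate([171, 369, 659]) cube([1488, 772, 42]);
translate([190, 388, 0]) cube([62, 62, 659]);
translate([1578, 388, 0]) cube([62, 62, 659]);
translate([190, 1060, 0]) cube([62, 62, 659]);
translate([1578, 1060, 0]) cube([62, 62, 659]);


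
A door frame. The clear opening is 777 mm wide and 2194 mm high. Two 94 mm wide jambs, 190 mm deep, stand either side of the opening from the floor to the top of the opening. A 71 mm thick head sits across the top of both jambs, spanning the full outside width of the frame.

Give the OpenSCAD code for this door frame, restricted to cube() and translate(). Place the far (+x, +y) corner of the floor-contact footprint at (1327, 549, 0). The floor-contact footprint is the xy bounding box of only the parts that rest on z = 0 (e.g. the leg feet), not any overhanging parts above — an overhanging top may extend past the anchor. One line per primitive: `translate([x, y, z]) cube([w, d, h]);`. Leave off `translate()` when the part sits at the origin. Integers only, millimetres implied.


translate([362, 359, 0]) cube([94, 190, 2194]);
translate([1233, 359, 0]) cube([94, 190, 2194]);
translate([362, 359, 2194]) cube([965, 190, 71]);


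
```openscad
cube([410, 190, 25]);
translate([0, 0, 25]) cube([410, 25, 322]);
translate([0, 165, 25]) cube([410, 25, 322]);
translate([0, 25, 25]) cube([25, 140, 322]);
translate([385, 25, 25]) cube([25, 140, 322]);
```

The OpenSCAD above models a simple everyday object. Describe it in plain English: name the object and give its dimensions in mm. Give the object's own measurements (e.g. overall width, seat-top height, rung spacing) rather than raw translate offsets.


An open-topped rectangular box: outside dimensions 410×190×347 mm, with a uniform wall and base thickness of 25 mm. The base is a full 410×190 slab on the floor; four walls sit on top of the base. The front and back walls (the −y and +y sides) span the full width; the two side walls fit between them.


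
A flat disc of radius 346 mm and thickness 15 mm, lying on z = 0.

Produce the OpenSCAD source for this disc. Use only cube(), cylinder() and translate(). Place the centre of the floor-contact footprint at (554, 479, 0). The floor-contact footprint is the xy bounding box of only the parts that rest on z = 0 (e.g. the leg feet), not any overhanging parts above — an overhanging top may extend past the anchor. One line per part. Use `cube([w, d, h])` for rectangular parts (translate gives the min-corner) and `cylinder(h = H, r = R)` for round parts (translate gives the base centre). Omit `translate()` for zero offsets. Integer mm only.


translate([554, 479, 0]) cylinder(h = 15, r = 346);


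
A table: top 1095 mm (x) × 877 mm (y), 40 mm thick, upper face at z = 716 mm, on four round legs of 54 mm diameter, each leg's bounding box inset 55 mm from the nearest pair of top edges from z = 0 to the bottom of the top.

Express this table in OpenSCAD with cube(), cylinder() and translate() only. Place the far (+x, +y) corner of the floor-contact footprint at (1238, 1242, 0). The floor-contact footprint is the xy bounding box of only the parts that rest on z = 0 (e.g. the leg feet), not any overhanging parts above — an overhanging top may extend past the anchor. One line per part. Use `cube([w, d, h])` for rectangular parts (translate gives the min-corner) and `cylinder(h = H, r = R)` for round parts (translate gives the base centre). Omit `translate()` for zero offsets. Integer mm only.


// leg_h = 716 - 40 = 676
translate([198, 420, 676]) cube([1095, 877, 40]);
translate([280, 502, 0]) cylinder(h = 676, r = 27);
translate([1211, 502, 0]) cylinder(h = 676, r = 27);
translate([280, 1215, 0]) cylinder(h = 676, r = 27);
translate([1211, 1215, 0]) cylinder(h = 676, r = 27);


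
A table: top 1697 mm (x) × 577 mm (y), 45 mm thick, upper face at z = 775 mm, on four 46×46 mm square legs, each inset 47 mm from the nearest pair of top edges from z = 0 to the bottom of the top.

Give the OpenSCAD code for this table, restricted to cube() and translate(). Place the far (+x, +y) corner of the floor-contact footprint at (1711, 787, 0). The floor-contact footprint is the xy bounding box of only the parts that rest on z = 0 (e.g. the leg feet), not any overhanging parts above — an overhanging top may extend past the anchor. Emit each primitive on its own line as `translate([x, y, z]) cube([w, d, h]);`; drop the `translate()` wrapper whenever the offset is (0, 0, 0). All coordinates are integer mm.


// leg_h = 775 - 45 = 730
translate([61, 257, 730]) cube([1697, 577, 45]);
translate([108, 304, 0]) cube([46, 46, 730]);
translate([1665, 304, 0]) cube([46, 46, 730]);
translate([108, 741, 0]) cube([46, 46, 730]);
translate([1665, 741, 0]) cube([46, 46, 730]);


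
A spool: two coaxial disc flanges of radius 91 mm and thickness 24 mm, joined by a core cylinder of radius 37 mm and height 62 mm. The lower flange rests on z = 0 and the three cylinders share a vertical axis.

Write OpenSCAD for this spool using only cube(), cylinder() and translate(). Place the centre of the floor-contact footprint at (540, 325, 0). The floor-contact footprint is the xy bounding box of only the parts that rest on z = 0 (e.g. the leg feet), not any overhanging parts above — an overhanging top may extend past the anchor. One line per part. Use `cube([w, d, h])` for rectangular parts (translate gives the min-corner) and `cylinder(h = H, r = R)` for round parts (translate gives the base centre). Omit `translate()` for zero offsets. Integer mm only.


translate([540, 325, 0]) cylinder(h = 24, r = 91);
translate([540, 325, 24]) cylinder(h = 62, r = 37);
translate([540, 325, 86]) cylinder(h = 24, r = 91);


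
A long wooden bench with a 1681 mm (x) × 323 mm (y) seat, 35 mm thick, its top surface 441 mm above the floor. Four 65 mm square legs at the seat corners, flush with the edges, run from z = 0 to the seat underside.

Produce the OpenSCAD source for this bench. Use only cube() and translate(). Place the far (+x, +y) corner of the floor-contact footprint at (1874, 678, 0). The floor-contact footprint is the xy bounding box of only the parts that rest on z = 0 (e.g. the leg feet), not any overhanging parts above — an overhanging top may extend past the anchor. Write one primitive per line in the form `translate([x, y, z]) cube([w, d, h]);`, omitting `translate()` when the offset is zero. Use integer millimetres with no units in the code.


// leg_h = 441 − 35 = 406
translate([193, 355, 406]) cube([1681, 323, 35]);
translate([193, 355, 0]) cube([65, 65, 406]);
translate([193, 613, 0]) cube([65, 65, 406]);
translate([1809, 355, 0]) cube([65, 65, 406]);
translate([1809, 613, 0]) cube([65, 65, 406]);
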